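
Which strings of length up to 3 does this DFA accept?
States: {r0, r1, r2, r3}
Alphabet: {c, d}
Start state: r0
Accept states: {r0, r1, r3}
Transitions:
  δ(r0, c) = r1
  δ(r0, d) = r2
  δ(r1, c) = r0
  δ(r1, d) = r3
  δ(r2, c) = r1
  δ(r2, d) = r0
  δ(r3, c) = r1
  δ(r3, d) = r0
ε, c, cc, cd, dc, dd, ccc, cdc, cdd, dcc, dcd, ddc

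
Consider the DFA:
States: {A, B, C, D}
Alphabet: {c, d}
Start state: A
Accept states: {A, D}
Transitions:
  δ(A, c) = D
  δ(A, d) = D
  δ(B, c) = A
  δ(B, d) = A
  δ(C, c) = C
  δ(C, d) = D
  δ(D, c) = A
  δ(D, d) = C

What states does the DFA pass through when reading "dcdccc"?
read 'd': A → D
  read 'c': D → A
  read 'd': A → D
  read 'c': D → A
  read 'c': A → D
  read 'c': D → A
A -> D -> A -> D -> A -> D -> A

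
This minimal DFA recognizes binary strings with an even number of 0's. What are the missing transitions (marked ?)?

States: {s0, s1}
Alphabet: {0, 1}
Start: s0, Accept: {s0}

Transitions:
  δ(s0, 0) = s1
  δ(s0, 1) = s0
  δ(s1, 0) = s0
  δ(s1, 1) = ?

From the language and accept set, identify what each state tracks — s0: even number of 0's so far; s1: odd number of 0's so far.
Each missing δ(q, a) is the state matching the new tracked value after reading a.
δ(s1, 1) = s1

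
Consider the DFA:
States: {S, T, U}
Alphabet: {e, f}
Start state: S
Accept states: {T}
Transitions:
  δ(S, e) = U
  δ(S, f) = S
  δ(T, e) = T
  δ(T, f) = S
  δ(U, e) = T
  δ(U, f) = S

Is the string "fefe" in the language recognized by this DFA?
Processing string "fefe":
  S --f--> S
  S --e--> U
  U --f--> S
  S --e--> U
Final state: U
Accept states: {T}
No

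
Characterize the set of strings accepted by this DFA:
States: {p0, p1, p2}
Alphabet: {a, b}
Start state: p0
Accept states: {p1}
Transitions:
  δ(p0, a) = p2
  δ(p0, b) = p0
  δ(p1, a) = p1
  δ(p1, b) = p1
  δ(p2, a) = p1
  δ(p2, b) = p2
Testing a few strings:
  'aaa' → accept
  'b' → reject
  'aaaa' → accept
  'baa' → accept
State roles: p0=zero a's seen; p1=≥ two a's seen; p2=one a seen
All strings over {a,b} containing at least two a's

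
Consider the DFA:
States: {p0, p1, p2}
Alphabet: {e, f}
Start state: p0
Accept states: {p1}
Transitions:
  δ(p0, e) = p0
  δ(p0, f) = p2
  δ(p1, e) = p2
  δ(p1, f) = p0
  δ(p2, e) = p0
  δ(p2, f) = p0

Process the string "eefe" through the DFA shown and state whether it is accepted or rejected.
Processing string "eefe":
  p0 --e--> p0
  p0 --e--> p0
  p0 --f--> p2
  p2 --e--> p0
Final state: p0
Accept states: {p1}
No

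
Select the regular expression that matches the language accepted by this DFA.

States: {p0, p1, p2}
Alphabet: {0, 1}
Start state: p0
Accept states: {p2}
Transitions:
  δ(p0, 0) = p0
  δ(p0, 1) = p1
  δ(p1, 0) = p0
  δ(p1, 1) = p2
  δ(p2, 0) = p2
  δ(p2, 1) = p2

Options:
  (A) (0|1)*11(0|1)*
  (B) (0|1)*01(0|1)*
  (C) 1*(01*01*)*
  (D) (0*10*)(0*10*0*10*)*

Check each option against the DFA on short strings; one disagreement eliminates an option:
  (A) (0|1)*11(0|1)*: agrees with the DFA on every string of length ≤ 6
  (B) (0|1)*01(0|1)*: on '01' the DFA goes p0 → p0 → p1 and rejects (p1 ∉ Accept), but the regex matches it → eliminate
  (C) 1*(01*01*)*: on ε the DFA stays in p0 and rejects (p0 ∉ Accept), but the regex matches it → eliminate
  (D) (0*10*)(0*10*0*10*)*: on '1' the DFA goes p0 → p1 and rejects (p1 ∉ Accept), but the regex matches it → eliminate
Only (A) is consistent with the DFA.
(A) (0|1)*11(0|1)*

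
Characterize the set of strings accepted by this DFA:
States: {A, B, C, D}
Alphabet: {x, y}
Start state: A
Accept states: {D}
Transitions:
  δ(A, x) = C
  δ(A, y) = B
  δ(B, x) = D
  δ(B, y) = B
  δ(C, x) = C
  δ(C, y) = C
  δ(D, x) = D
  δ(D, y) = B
Testing a few strings:
  'xy' → reject
  'x' → reject
  'yyyy' → reject
  'xx' → reject
State roles: A=no input read; B=started with y, last symbol y; C=started with x (dead); D=started with y, last symbol x
All strings over {x,y} that start with y and end with x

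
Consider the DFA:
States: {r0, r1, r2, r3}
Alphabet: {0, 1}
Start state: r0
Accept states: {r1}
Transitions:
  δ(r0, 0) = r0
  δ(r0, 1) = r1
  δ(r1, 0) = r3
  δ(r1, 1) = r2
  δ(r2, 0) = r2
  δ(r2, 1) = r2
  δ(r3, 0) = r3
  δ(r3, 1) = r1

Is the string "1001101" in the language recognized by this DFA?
Processing string "1001101":
  r0 --1--> r1
  r1 --0--> r3
  r3 --0--> r3
  r3 --1--> r1
  r1 --1--> r2
  r2 --0--> r2
  r2 --1--> r2
Final state: r2
Accept states: {r1}
No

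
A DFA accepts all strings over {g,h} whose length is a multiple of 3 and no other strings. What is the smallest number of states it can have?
By Myhill–Nerode, count the distinguishable equivalence classes: three classes — length mod 3.
3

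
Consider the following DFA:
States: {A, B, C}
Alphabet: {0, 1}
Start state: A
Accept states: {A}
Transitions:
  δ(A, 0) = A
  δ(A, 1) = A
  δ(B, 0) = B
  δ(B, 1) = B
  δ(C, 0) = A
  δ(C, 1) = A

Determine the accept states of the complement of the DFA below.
Complement accept states = All states \ Original accept states
= {A, B, C} \ {A}
{B, C}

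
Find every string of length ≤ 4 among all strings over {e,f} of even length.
ε, ee, ef, fe, ff, eeee, eeef, eefe, eeff, efee, efef, effe, efff, feee, feef, fefe, feff, ffee, ffef, fffe, ffff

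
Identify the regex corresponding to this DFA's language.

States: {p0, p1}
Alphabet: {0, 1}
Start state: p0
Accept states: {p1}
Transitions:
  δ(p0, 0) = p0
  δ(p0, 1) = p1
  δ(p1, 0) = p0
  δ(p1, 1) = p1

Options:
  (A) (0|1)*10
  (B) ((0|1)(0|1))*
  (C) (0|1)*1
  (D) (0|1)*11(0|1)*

Check each option against the DFA on short strings; one disagreement eliminates an option:
  (A) (0|1)*10: on '1' the DFA goes p0 → p1 and accepts (p1 ∈ Accept), but the regex does not match it → eliminate
  (B) ((0|1)(0|1))*: on ε the DFA stays in p0 and rejects (p0 ∉ Accept), but the regex matches it → eliminate
  (C) (0|1)*1: agrees with the DFA on every string of length ≤ 6
  (D) (0|1)*11(0|1)*: on '1' the DFA goes p0 → p1 and accepts (p1 ∈ Accept), but the regex does not match it → eliminate
Only (C) is consistent with the DFA.
(C) (0|1)*1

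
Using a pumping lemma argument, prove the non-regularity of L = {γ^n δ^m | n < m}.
Assume L is regular with pumping length p. Idea: pumping up the γ-block makes the γ-count reach the δ-count.
Choose s = γ^p δ^(p+1) ∈ L. By the pumping lemma, s = xyz with |xy| ≤ p, |y| > 0, so y = γ^k with k ≥ 1. Then xy²z = γ^(p+k) δ^(p+1). Since p+k ≥ p+1, the number of γ's is no longer strictly less than the number of δ's, so xy²z ∉ L.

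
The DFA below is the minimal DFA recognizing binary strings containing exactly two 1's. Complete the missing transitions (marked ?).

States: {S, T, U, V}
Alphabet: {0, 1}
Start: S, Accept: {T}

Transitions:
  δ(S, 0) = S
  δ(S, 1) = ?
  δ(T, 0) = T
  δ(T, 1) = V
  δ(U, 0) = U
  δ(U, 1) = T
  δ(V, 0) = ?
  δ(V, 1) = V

From the language and accept set, identify what each state tracks — S: zero 1's; T: two 1's; U: one 1; V: ≥ three 1's (dead).
Each missing δ(q, a) is the state matching the new tracked value after reading a.
δ(S, 1) = U; δ(V, 0) = V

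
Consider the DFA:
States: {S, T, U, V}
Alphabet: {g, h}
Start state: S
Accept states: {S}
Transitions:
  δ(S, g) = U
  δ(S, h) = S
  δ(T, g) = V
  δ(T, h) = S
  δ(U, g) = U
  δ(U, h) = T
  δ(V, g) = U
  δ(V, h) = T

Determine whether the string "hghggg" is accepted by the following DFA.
Processing string "hghggg":
  S --h--> S
  S --g--> U
  U --h--> T
  T --g--> V
  V --g--> U
  U --g--> U
Final state: U
Accept states: {S}
No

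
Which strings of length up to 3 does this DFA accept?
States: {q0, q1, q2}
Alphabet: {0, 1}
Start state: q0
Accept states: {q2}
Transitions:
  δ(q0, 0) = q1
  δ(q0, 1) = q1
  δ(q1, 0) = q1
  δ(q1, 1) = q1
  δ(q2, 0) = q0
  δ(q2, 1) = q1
None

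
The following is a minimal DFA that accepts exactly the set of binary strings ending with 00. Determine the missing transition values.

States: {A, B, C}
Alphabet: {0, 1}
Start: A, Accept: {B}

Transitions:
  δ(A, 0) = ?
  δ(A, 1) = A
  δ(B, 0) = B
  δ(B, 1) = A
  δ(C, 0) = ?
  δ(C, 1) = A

From the language and accept set, identify what each state tracks — A: last symbol not 0; B: two trailing 0's; C: one trailing 0.
Each missing δ(q, a) is the state matching the new tracked value after reading a.
δ(A, 0) = C; δ(C, 0) = B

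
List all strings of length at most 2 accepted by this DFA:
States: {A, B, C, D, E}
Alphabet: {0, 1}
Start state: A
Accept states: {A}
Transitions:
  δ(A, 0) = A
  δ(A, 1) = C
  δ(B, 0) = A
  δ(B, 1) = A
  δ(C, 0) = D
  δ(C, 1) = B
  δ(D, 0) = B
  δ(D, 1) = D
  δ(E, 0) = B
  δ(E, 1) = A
ε, 0, 00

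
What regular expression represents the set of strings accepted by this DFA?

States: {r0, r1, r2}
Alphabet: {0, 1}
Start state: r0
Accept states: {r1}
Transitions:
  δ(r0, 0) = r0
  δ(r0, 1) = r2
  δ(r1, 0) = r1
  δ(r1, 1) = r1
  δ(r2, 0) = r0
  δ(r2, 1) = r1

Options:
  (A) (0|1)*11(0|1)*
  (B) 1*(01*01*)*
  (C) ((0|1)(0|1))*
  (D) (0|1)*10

Check each option against the DFA on short strings; one disagreement eliminates an option:
  (A) (0|1)*11(0|1)*: agrees with the DFA on every string of length ≤ 6
  (B) 1*(01*01*)*: on ε the DFA stays in r0 and rejects (r0 ∉ Accept), but the regex matches it → eliminate
  (C) ((0|1)(0|1))*: on ε the DFA stays in r0 and rejects (r0 ∉ Accept), but the regex matches it → eliminate
  (D) (0|1)*10: on '10' the DFA goes r0 → r2 → r0 and rejects (r0 ∉ Accept), but the regex matches it → eliminate
Only (A) is consistent with the DFA.
(A) (0|1)*11(0|1)*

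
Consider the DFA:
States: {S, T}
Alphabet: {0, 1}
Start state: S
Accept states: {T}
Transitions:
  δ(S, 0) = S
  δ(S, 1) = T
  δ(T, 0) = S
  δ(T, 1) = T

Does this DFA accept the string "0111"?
Processing string "0111":
  S --0--> S
  S --1--> T
  T --1--> T
  T --1--> T
Final state: T
Accept states: {T}
Yes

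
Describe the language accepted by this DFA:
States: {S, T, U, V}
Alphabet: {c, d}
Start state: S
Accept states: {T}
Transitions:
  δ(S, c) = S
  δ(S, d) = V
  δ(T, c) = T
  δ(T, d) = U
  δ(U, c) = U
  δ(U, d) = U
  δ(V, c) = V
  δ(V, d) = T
Testing a few strings:
  'd' → reject
  'cc' → reject
  'ccdd' → accept
  'dcc' → reject
State roles: S=zero d's; T=two d's; U=≥ three d's (dead); V=one d
All strings over {c,d} containing exactly two d's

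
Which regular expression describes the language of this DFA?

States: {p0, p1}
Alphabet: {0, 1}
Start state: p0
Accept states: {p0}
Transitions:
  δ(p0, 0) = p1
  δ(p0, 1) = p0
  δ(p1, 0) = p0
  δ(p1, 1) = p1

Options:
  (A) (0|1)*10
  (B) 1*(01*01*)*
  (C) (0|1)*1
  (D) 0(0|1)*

Check each option against the DFA on short strings; one disagreement eliminates an option:
  (A) (0|1)*10: on ε the DFA stays in p0 and accepts (p0 ∈ Accept), but the regex does not match it → eliminate
  (B) 1*(01*01*)*: agrees with the DFA on every string of length ≤ 6
  (C) (0|1)*1: on ε the DFA stays in p0 and accepts (p0 ∈ Accept), but the regex does not match it → eliminate
  (D) 0(0|1)*: on ε the DFA stays in p0 and accepts (p0 ∈ Accept), but the regex does not match it → eliminate
Only (B) is consistent with the DFA.
(B) 1*(01*01*)*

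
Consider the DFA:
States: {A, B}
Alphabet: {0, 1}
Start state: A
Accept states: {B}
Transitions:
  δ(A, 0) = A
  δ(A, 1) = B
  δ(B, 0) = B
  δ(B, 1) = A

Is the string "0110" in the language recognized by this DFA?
Processing string "0110":
  A --0--> A
  A --1--> B
  B --1--> A
  A --0--> A
Final state: A
Accept states: {B}
No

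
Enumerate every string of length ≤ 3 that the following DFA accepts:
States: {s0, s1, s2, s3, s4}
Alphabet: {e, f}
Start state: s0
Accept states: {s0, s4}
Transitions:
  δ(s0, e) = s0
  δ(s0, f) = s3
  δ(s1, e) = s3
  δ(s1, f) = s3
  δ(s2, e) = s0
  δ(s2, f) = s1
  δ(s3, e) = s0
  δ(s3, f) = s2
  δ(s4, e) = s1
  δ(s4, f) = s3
ε, e, ee, fe, eee, efe, fee, ffe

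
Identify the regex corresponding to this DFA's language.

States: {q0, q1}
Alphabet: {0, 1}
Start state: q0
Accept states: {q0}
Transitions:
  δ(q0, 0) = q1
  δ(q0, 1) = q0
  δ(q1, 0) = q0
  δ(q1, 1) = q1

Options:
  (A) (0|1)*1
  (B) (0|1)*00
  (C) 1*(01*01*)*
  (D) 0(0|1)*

Check each option against the DFA on short strings; one disagreement eliminates an option:
  (A) (0|1)*1: on ε the DFA stays in q0 and accepts (q0 ∈ Accept), but the regex does not match it → eliminate
  (B) (0|1)*00: on ε the DFA stays in q0 and accepts (q0 ∈ Accept), but the regex does not match it → eliminate
  (C) 1*(01*01*)*: agrees with the DFA on every string of length ≤ 6
  (D) 0(0|1)*: on ε the DFA stays in q0 and accepts (q0 ∈ Accept), but the regex does not match it → eliminate
Only (C) is consistent with the DFA.
(C) 1*(01*01*)*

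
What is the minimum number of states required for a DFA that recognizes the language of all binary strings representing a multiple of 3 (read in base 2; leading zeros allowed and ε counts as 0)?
By Myhill–Nerode, count the distinguishable equivalence classes: three classes — residue of the binary value mod 3.
3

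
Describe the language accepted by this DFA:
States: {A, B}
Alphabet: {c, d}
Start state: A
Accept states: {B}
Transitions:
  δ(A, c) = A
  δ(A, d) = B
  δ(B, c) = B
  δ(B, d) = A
Testing a few strings:
  'c' → reject
  'dcd' → reject
  'dc' → accept
  'ccd' → accept
State roles: A=even number of d's so far; B=odd number of d's so far
All strings over {c,d} with an odd number of d's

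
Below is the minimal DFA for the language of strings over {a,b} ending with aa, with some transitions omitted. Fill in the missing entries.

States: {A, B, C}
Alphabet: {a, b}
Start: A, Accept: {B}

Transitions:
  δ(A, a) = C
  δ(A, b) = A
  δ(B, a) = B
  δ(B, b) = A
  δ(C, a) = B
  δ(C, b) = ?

From the language and accept set, identify what each state tracks — A: last symbol not a; B: two trailing a's; C: one trailing a.
Each missing δ(q, a) is the state matching the new tracked value after reading a.
δ(C, b) = A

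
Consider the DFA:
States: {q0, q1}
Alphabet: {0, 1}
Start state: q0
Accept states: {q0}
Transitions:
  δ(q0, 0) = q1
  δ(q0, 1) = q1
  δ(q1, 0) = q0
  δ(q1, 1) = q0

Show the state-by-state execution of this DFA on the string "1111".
read '1': q0 → q1
  read '1': q1 → q0
  read '1': q0 → q1
  read '1': q1 → q0
q0 -> q1 -> q0 -> q1 -> q0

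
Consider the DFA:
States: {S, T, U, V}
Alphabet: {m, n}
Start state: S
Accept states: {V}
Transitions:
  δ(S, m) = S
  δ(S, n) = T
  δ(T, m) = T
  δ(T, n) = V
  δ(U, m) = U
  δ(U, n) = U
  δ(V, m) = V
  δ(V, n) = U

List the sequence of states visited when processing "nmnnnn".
read 'n': S → T
  read 'm': T → T
  read 'n': T → V
  read 'n': V → U
  read 'n': U → U
  read 'n': U → U
S -> T -> T -> V -> U -> U -> U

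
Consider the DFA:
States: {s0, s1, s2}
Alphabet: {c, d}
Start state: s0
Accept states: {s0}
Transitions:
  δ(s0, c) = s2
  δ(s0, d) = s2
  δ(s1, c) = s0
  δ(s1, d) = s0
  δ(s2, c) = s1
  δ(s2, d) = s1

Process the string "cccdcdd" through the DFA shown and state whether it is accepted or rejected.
Processing string "cccdcdd":
  s0 --c--> s2
  s2 --c--> s1
  s1 --c--> s0
  s0 --d--> s2
  s2 --c--> s1
  s1 --d--> s0
  s0 --d--> s2
Final state: s2
Accept states: {s0}
No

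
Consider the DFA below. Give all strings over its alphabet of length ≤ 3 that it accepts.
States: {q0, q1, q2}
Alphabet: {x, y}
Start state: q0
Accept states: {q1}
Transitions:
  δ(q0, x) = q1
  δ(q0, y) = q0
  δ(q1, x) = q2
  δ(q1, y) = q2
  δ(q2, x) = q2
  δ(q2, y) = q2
x, yx, yyx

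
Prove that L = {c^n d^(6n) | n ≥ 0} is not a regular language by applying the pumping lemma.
Assume L is regular with pumping length p. Idea: pumping the c-block breaks the 1:6 ratio.
Choose s = c^p d^(6p) (length 7p ≥ p). By the pumping lemma, s = xyz with |xy| ≤ p, |y| > 0, so y = c^k with k ≥ 1. Then xy²z = c^(p+k) d^(6p). For this to be in L we would need 6p = 6(p+k), i.e. 6k = 0, contradicting k ≥ 1. So xy²z ∉ L.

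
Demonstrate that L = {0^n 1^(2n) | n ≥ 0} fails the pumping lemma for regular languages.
Assume L is regular with pumping length p. Idea: pumping the 0-block breaks the 1:2 ratio.
Choose s = 0^p 1^(2p) (length 3p ≥ p). By the pumping lemma, s = xyz with |xy| ≤ p, |y| > 0, so y = 0^k with k ≥ 1. Then xy²z = 0^(p+k) 1^(2p). For this to be in L we would need 2p = 2(p+k), i.e. 2k = 0, contradicting k ≥ 1. So xy²z ∉ L.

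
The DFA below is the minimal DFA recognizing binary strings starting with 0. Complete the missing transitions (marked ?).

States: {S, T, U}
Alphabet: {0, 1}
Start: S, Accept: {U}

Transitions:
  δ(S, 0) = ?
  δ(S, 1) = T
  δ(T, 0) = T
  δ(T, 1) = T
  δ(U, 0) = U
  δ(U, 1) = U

From the language and accept set, identify what each state tracks — S: no input read; T: started with 1 (dead); U: started with 0.
Each missing δ(q, a) is the state matching the new tracked value after reading a.
δ(S, 0) = U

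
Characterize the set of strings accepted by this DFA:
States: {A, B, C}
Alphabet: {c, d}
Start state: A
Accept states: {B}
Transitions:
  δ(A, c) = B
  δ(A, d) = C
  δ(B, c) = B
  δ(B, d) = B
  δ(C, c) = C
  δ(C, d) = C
Testing a few strings:
  'cc' → accept
  'cdc' → accept
  'dc' → reject
  'c' → accept
State roles: A=no input read; B=started with c; C=started with d (dead)
All strings over {c,d} starting with c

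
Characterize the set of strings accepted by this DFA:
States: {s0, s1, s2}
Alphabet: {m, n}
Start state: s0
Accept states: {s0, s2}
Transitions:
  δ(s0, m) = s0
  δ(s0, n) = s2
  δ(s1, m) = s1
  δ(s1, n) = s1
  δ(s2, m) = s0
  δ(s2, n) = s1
Testing a few strings:
  'nmmn' → accept
  'nm' → accept
  'n' → accept
  'mnmm' → accept
State roles: s0=last symbol not n (ok); s1=saw nn (dead); s2=last symbol n (ok)
All strings over {m,n} with no two consecutive n's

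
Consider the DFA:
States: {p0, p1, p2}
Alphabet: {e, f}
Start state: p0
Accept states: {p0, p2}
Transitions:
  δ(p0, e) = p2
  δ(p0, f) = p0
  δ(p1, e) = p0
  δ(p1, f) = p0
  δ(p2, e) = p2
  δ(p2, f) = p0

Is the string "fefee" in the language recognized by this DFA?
Processing string "fefee":
  p0 --f--> p0
  p0 --e--> p2
  p2 --f--> p0
  p0 --e--> p2
  p2 --e--> p2
Final state: p2
Accept states: {p0, p2}
Yes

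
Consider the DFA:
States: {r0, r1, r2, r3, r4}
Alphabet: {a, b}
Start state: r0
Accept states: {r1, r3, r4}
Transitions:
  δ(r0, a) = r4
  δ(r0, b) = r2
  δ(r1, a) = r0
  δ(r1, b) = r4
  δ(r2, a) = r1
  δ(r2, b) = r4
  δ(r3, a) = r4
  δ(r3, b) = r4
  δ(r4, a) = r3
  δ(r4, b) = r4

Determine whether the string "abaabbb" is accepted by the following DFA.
Processing string "abaabbb":
  r0 --a--> r4
  r4 --b--> r4
  r4 --a--> r3
  r3 --a--> r4
  r4 --b--> r4
  r4 --b--> r4
  r4 --b--> r4
Final state: r4
Accept states: {r1, r3, r4}
Yes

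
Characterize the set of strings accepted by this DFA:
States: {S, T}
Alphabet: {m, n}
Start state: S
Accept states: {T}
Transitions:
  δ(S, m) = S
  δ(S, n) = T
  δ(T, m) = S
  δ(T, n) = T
Testing a few strings:
  'n' → accept
  'nm' → reject
  'nn' → accept
  'mnm' → reject
State roles: S=last symbol not n; T=last symbol is n
All strings over {m,n} ending with n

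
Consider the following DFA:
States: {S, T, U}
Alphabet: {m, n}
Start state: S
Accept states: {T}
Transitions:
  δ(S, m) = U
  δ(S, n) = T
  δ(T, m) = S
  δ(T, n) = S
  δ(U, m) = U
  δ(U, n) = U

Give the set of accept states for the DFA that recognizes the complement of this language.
Complement accept states = All states \ Original accept states
= {S, T, U} \ {T}
{S, U}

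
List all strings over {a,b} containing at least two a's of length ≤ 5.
aa, aaa, aab, aba, baa, aaaa, aaab, aaba, aabb, abaa, abab, abba, baaa, baab, baba, bbaa, aaaaa, aaaab, aaaba, aaabb, aabaa, aabab, aabba, aabbb, abaaa, abaab, ababa, ababb, abbaa, abbab, abbba, baaaa, baaab, baaba, baabb, babaa, babab, babba, bbaaa, bbaab, bbaba, bbbaa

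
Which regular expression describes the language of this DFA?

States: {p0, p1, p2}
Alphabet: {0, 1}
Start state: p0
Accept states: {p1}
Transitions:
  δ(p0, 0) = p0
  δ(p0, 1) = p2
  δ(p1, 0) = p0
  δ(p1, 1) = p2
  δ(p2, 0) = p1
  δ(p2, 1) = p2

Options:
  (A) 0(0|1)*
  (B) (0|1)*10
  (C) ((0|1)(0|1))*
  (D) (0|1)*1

Check each option against the DFA on short strings; one disagreement eliminates an option:
  (A) 0(0|1)*: on '0' the DFA goes p0 → p0 and rejects (p0 ∉ Accept), but the regex matches it → eliminate
  (B) (0|1)*10: agrees with the DFA on every string of length ≤ 6
  (C) ((0|1)(0|1))*: on ε the DFA stays in p0 and rejects (p0 ∉ Accept), but the regex matches it → eliminate
  (D) (0|1)*1: on '1' the DFA goes p0 → p2 and rejects (p2 ∉ Accept), but the regex matches it → eliminate
Only (B) is consistent with the DFA.
(B) (0|1)*10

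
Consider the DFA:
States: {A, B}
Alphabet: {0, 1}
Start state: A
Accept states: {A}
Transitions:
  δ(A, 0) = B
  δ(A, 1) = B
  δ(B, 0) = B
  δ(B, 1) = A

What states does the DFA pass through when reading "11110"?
read '1': A → B
  read '1': B → A
  read '1': A → B
  read '1': B → A
  read '0': A → B
A -> B -> A -> B -> A -> B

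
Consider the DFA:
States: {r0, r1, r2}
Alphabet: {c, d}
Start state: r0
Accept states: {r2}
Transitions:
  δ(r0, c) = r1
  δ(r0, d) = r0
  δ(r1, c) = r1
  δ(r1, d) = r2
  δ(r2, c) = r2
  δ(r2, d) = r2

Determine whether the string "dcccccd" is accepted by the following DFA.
Processing string "dcccccd":
  r0 --d--> r0
  r0 --c--> r1
  r1 --c--> r1
  r1 --c--> r1
  r1 --c--> r1
  r1 --c--> r1
  r1 --d--> r2
Final state: r2
Accept states: {r2}
Yes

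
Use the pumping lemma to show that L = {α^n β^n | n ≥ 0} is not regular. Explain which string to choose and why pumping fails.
Assume L is regular with pumping length p. Idea: pumping the α-block changes the count balance.
Choose s = α^p β^p (length 2p ≥ p). By the pumping lemma, s = xyz with |xy| ≤ p, |y| > 0. So y = α^k for some k > 0 (since xy is entirely within the α's). Pumping gives xy²z = α^(p+k) β^p, which is not in L since p+k ≠ p.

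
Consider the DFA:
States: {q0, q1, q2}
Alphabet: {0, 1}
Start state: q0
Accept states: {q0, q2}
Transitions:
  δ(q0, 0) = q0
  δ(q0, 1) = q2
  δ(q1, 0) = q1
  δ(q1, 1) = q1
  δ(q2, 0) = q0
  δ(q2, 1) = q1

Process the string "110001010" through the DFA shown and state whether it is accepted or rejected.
Processing string "110001010":
  q0 --1--> q2
  q2 --1--> q1
  q1 --0--> q1
  q1 --0--> q1
  q1 --0--> q1
  q1 --1--> q1
  q1 --0--> q1
  q1 --1--> q1
  q1 --0--> q1
Final state: q1
Accept states: {q0, q2}
No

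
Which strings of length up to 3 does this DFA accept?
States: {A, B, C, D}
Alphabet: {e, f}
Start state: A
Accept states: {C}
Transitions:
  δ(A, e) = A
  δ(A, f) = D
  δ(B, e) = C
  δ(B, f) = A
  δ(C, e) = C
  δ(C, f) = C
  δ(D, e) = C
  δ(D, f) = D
fe, efe, fee, fef, ffe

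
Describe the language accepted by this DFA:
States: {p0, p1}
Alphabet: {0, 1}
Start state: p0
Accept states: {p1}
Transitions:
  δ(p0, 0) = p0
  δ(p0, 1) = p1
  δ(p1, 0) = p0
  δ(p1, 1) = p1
Testing a few strings:
  '11' → accept
  '010' → reject
  '00' → reject
  '1' → accept
State roles: p0=last symbol not 1; p1=last symbol is 1
All binary strings ending with 1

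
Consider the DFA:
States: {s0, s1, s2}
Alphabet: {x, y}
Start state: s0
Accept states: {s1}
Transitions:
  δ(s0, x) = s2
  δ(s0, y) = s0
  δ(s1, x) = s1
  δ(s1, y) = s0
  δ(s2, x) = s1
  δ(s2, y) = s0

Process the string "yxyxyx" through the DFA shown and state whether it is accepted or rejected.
Processing string "yxyxyx":
  s0 --y--> s0
  s0 --x--> s2
  s2 --y--> s0
  s0 --x--> s2
  s2 --y--> s0
  s0 --x--> s2
Final state: s2
Accept states: {s1}
No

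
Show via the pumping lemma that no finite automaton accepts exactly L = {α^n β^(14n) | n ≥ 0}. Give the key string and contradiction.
Assume L is regular with pumping length p. Idea: pumping the α-block breaks the 1:14 ratio.
Choose s = α^p β^(14p) (length 15p ≥ p). By the pumping lemma, s = xyz with |xy| ≤ p, |y| > 0, so y = α^k with k ≥ 1. Then xy²z = α^(p+k) β^(14p). For this to be in L we would need 14p = 14(p+k), i.e. 14k = 0, contradicting k ≥ 1. So xy²z ∉ L.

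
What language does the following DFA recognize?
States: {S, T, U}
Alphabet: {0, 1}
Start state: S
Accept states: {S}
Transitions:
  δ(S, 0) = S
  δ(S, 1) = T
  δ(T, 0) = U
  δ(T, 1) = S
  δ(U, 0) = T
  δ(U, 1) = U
Testing a few strings:
  '1001' → accept
  '0010' → reject
  '010' → reject
  '1111' → accept
State roles: S=value ≡ 0 (mod 3); T=value ≡ 1 (mod 3); U=value ≡ 2 (mod 3)
All binary strings representing a multiple of 3 (read in base 2; leading zeros allowed and ε counts as 0)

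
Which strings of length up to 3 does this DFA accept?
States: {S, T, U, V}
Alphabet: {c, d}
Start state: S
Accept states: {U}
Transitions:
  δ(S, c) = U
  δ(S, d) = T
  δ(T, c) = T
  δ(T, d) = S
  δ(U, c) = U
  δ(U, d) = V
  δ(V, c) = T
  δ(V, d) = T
c, cc, ccc, ddc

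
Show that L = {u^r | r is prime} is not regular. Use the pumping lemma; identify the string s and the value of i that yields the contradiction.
Assume L is regular with pumping length p. Idea: pumping by a suitable count produces a composite length.
Let q be a prime with q ≥ p and choose s = u^q ∈ L. By the pumping lemma, s = xyz with |xy| ≤ p, |y| = k ≥ 1. Take i = q+1: |xy^(q+1)z| = q + q·k = q(1+k). Since q ≥ 2 and 1+k ≥ 2, q(1+k) is composite, so xy^(q+1)z ∉ L.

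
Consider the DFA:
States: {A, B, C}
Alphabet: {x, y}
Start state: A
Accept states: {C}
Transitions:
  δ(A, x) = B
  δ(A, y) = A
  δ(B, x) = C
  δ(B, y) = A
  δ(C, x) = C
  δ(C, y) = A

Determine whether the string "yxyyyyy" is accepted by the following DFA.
Processing string "yxyyyyy":
  A --y--> A
  A --x--> B
  B --y--> A
  A --y--> A
  A --y--> A
  A --y--> A
  A --y--> A
Final state: A
Accept states: {C}
No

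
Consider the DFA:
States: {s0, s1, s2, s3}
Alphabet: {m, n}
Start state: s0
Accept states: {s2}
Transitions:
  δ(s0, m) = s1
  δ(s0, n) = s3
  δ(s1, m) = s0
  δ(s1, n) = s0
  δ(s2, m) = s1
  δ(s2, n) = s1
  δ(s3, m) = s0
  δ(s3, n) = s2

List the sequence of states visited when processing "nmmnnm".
read 'n': s0 → s3
  read 'm': s3 → s0
  read 'm': s0 → s1
  read 'n': s1 → s0
  read 'n': s0 → s3
  read 'm': s3 → s0
s0 -> s3 -> s0 -> s1 -> s0 -> s3 -> s0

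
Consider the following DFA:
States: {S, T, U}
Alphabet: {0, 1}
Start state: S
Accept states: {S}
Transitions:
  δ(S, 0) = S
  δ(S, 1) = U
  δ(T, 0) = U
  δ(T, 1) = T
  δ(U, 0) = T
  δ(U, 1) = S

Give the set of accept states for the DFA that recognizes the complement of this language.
Complement accept states = All states \ Original accept states
= {S, T, U} \ {S}
{T, U}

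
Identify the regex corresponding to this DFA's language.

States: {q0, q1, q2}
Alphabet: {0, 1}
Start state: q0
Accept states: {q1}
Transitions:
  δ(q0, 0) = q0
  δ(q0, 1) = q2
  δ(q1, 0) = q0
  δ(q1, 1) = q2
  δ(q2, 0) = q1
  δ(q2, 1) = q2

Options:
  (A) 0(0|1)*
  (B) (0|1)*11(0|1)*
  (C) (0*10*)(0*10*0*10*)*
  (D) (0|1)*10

Check each option against the DFA on short strings; one disagreement eliminates an option:
  (A) 0(0|1)*: on '0' the DFA goes q0 → q0 and rejects (q0 ∉ Accept), but the regex matches it → eliminate
  (B) (0|1)*11(0|1)*: on '10' the DFA goes q0 → q2 → q1 and accepts (q1 ∈ Accept), but the regex does not match it → eliminate
  (C) (0*10*)(0*10*0*10*)*: on '1' the DFA goes q0 → q2 and rejects (q2 ∉ Accept), but the regex matches it → eliminate
  (D) (0|1)*10: agrees with the DFA on every string of length ≤ 6
Only (D) is consistent with the DFA.
(D) (0|1)*10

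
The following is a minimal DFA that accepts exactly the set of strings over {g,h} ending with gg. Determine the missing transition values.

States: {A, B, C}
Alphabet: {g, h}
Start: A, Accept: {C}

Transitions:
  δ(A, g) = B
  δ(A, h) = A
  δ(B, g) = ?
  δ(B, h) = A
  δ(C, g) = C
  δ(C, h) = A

From the language and accept set, identify what each state tracks — A: last symbol not g; B: one trailing g; C: two trailing g's.
Each missing δ(q, a) is the state matching the new tracked value after reading a.
δ(B, g) = C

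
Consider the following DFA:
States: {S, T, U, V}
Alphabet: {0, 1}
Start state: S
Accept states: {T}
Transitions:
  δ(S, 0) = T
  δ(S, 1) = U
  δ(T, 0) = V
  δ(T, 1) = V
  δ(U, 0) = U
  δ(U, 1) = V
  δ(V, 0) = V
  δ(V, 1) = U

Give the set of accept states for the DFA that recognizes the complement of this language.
Complement accept states = All states \ Original accept states
= {S, T, U, V} \ {T}
{S, U, V}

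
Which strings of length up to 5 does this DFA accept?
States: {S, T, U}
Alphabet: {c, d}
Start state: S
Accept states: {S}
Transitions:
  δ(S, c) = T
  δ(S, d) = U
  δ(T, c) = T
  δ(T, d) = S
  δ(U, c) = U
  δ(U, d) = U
ε, cd, ccd, cccd, cdcd, ccccd, ccdcd, cdccd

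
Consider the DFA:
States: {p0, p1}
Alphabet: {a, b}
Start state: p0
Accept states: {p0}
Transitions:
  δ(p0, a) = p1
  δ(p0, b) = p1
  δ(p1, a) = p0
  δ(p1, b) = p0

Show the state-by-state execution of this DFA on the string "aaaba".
read 'a': p0 → p1
  read 'a': p1 → p0
  read 'a': p0 → p1
  read 'b': p1 → p0
  read 'a': p0 → p1
p0 -> p1 -> p0 -> p1 -> p0 -> p1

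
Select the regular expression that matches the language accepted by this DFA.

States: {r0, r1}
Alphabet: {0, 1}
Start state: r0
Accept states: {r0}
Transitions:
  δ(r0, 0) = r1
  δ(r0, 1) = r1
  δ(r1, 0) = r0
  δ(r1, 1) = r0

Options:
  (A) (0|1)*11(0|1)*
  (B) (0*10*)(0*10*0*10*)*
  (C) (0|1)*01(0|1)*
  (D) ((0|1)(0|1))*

Check each option against the DFA on short strings; one disagreement eliminates an option:
  (A) (0|1)*11(0|1)*: on ε the DFA stays in r0 and accepts (r0 ∈ Accept), but the regex does not match it → eliminate
  (B) (0*10*)(0*10*0*10*)*: on ε the DFA stays in r0 and accepts (r0 ∈ Accept), but the regex does not match it → eliminate
  (C) (0|1)*01(0|1)*: on ε the DFA stays in r0 and accepts (r0 ∈ Accept), but the regex does not match it → eliminate
  (D) ((0|1)(0|1))*: agrees with the DFA on every string of length ≤ 6
Only (D) is consistent with the DFA.
(D) ((0|1)(0|1))*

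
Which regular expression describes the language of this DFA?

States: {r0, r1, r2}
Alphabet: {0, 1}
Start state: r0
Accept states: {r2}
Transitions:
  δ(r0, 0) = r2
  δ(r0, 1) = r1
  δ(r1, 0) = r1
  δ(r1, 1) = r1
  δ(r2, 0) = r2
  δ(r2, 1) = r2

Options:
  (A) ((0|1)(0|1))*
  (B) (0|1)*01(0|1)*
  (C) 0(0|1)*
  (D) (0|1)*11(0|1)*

Check each option against the DFA on short strings; one disagreement eliminates an option:
  (A) ((0|1)(0|1))*: on ε the DFA stays in r0 and rejects (r0 ∉ Accept), but the regex matches it → eliminate
  (B) (0|1)*01(0|1)*: on '0' the DFA goes r0 → r2 and accepts (r2 ∈ Accept), but the regex does not match it → eliminate
  (C) 0(0|1)*: agrees with the DFA on every string of length ≤ 6
  (D) (0|1)*11(0|1)*: on '0' the DFA goes r0 → r2 and accepts (r2 ∈ Accept), but the regex does not match it → eliminate
Only (C) is consistent with the DFA.
(C) 0(0|1)*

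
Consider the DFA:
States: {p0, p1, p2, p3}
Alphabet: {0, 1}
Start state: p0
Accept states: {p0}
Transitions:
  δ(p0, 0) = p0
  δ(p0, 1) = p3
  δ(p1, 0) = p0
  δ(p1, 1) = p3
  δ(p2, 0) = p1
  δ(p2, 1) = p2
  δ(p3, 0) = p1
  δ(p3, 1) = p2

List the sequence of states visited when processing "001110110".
read '0': p0 → p0
  read '0': p0 → p0
  read '1': p0 → p3
  read '1': p3 → p2
  read '1': p2 → p2
  read '0': p2 → p1
  read '1': p1 → p3
  read '1': p3 → p2
  read '0': p2 → p1
p0 -> p0 -> p0 -> p3 -> p2 -> p2 -> p1 -> p3 -> p2 -> p1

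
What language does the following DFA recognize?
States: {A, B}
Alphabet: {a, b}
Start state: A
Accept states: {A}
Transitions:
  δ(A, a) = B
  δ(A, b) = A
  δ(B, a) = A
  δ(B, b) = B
Testing a few strings:
  'bba' → reject
  'a' → reject
  'bab' → reject
  'ab' → reject
State roles: A=even number of a's so far; B=odd number of a's so far
All strings over {a,b} with an even number of a's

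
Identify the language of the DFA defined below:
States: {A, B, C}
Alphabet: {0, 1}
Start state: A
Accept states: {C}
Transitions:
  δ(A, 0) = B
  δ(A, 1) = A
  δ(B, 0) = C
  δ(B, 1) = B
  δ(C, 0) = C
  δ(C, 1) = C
Testing a few strings:
  '1' → reject
  '11' → reject
  '010' → accept
  '100' → accept
State roles: A=zero 0's seen; B=one 0 seen; C=≥ two 0's seen
All binary strings containing at least two 0's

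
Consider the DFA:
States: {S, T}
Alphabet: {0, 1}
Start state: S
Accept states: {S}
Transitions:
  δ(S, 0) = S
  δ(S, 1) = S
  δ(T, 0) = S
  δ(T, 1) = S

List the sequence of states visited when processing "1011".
read '1': S → S
  read '0': S → S
  read '1': S → S
  read '1': S → S
S -> S -> S -> S -> S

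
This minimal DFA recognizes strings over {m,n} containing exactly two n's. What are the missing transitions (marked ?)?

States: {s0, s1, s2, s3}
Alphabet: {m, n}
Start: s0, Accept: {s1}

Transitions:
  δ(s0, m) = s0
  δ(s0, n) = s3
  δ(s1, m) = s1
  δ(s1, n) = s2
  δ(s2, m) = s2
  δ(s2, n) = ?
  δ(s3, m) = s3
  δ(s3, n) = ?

From the language and accept set, identify what each state tracks — s0: zero n's; s1: two n's; s2: ≥ three n's (dead); s3: one n.
Each missing δ(q, a) is the state matching the new tracked value after reading a.
δ(s2, n) = s2; δ(s3, n) = s1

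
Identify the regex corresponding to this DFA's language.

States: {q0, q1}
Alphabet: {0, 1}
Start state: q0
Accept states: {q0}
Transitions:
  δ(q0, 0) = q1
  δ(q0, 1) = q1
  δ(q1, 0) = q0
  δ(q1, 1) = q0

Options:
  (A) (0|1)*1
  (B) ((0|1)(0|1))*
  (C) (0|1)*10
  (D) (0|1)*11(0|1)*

Check each option against the DFA on short strings; one disagreement eliminates an option:
  (A) (0|1)*1: on ε the DFA stays in q0 and accepts (q0 ∈ Accept), but the regex does not match it → eliminate
  (B) ((0|1)(0|1))*: agrees with the DFA on every string of length ≤ 6
  (C) (0|1)*10: on ε the DFA stays in q0 and accepts (q0 ∈ Accept), but the regex does not match it → eliminate
  (D) (0|1)*11(0|1)*: on ε the DFA stays in q0 and accepts (q0 ∈ Accept), but the regex does not match it → eliminate
Only (B) is consistent with the DFA.
(B) ((0|1)(0|1))*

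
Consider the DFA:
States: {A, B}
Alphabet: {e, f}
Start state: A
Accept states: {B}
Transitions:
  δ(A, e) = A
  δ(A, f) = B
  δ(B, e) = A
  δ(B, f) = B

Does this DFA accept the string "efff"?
Processing string "efff":
  A --e--> A
  A --f--> B
  B --f--> B
  B --f--> B
Final state: B
Accept states: {B}
Yes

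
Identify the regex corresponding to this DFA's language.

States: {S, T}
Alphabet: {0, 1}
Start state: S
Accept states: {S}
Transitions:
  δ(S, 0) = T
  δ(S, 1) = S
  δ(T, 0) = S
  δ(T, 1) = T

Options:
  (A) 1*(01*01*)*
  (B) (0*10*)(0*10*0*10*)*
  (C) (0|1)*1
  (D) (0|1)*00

Check each option against the DFA on short strings; one disagreement eliminates an option:
  (A) 1*(01*01*)*: agrees with the DFA on every string of length ≤ 6
  (B) (0*10*)(0*10*0*10*)*: on ε the DFA stays in S and accepts (S ∈ Accept), but the regex does not match it → eliminate
  (C) (0|1)*1: on ε the DFA stays in S and accepts (S ∈ Accept), but the regex does not match it → eliminate
  (D) (0|1)*00: on ε the DFA stays in S and accepts (S ∈ Accept), but the regex does not match it → eliminate
Only (A) is consistent with the DFA.
(A) 1*(01*01*)*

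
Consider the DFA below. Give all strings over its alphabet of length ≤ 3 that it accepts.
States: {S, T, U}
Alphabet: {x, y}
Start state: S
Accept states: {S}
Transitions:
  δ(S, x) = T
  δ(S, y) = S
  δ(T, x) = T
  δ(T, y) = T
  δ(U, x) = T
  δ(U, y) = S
ε, y, yy, yyy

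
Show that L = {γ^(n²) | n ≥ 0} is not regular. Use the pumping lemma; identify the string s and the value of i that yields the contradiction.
Assume L is regular with pumping length p. Idea: pumping adds a fixed amount, but gaps between consecutive squares grow.
Choose s = γ^(p²) (length p² ≥ p). By the pumping lemma, s = xyz with |xy| ≤ p, |y| > 0, so |y| = k with 1 ≤ k ≤ p. Then |xy²z| = p²+k. Since p² < p²+k ≤ p²+p < (p+1)², the length p²+k lies strictly between consecutive squares, so it is not a perfect square and xy²z ∉ L.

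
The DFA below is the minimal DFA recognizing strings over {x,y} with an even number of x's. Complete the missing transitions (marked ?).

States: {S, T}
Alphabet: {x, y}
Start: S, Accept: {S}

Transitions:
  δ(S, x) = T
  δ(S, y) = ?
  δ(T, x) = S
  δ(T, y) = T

From the language and accept set, identify what each state tracks — S: even number of x's so far; T: odd number of x's so far.
Each missing δ(q, a) is the state matching the new tracked value after reading a.
δ(S, y) = S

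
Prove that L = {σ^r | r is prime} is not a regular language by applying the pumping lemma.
Assume L is regular with pumping length p. Idea: pumping by a suitable count produces a composite length.
Let q be a prime with q ≥ p and choose s = σ^q ∈ L. By the pumping lemma, s = xyz with |xy| ≤ p, |y| = k ≥ 1. Take i = q+1: |xy^(q+1)z| = q + q·k = q(1+k). Since q ≥ 2 and 1+k ≥ 2, q(1+k) is composite, so xy^(q+1)z ∉ L.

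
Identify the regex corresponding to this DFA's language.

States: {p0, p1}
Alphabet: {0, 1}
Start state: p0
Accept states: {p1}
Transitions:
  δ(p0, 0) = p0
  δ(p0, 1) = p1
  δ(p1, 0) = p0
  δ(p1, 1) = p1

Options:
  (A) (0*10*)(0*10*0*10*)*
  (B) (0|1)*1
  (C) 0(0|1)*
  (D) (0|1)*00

Check each option against the DFA on short strings; one disagreement eliminates an option:
  (A) (0*10*)(0*10*0*10*)*: on '10' the DFA goes p0 → p1 → p0 and rejects (p0 ∉ Accept), but the regex matches it → eliminate
  (B) (0|1)*1: agrees with the DFA on every string of length ≤ 6
  (C) 0(0|1)*: on '0' the DFA goes p0 → p0 and rejects (p0 ∉ Accept), but the regex matches it → eliminate
  (D) (0|1)*00: on '1' the DFA goes p0 → p1 and accepts (p1 ∈ Accept), but the regex does not match it → eliminate
Only (B) is consistent with the DFA.
(B) (0|1)*1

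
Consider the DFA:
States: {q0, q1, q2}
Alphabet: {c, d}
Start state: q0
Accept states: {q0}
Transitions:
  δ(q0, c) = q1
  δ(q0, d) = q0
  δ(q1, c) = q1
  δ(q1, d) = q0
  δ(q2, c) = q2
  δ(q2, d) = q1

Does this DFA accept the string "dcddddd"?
Processing string "dcddddd":
  q0 --d--> q0
  q0 --c--> q1
  q1 --d--> q0
  q0 --d--> q0
  q0 --d--> q0
  q0 --d--> q0
  q0 --d--> q0
Final state: q0
Accept states: {q0}
Yes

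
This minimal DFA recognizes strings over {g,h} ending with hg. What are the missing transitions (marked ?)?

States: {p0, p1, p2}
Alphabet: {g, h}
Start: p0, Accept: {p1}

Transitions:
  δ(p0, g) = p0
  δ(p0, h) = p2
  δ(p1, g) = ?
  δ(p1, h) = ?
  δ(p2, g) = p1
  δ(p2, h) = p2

From the language and accept set, identify what each state tracks — p0: no suffix match; p1: suffix is hg; p2: one trailing h.
Each missing δ(q, a) is the state matching the new tracked value after reading a.
δ(p1, g) = p0; δ(p1, h) = p2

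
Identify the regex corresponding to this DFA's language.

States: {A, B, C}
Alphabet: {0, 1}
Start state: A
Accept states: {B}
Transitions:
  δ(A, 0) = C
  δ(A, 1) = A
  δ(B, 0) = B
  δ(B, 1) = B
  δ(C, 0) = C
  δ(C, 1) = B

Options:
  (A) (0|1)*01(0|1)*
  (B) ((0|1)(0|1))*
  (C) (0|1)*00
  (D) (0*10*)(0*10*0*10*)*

Check each option against the DFA on short strings; one disagreement eliminates an option:
  (A) (0|1)*01(0|1)*: agrees with the DFA on every string of length ≤ 6
  (B) ((0|1)(0|1))*: on ε the DFA stays in A and rejects (A ∉ Accept), but the regex matches it → eliminate
  (C) (0|1)*00: on '00' the DFA goes A → C → C and rejects (C ∉ Accept), but the regex matches it → eliminate
  (D) (0*10*)(0*10*0*10*)*: on '1' the DFA goes A → A and rejects (A ∉ Accept), but the regex matches it → eliminate
Only (A) is consistent with the DFA.
(A) (0|1)*01(0|1)*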